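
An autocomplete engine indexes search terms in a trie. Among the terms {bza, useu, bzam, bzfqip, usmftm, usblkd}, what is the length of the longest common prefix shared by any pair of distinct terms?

Look for the deepest trie node that still has at least two words in its subtree.
"bza" and "bzam" agree on "bza" (3 characters) before diverging; nothing deeper is shared.
Longest shared-prefix length: 3

3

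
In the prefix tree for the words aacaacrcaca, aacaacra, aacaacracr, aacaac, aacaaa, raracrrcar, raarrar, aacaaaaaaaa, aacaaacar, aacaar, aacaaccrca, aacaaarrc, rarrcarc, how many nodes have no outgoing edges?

10

Leaves are exactly the stored words that no other stored word extends.
Those words: "aacaaaaaaaa", "aacaaacar", "aacaaarrc", "aacaaccrca", "aacaacracr", "aacaacrcaca", "aacaar", "raarrar", "raracrrcar", "rarrcarc"
Leaf count: 10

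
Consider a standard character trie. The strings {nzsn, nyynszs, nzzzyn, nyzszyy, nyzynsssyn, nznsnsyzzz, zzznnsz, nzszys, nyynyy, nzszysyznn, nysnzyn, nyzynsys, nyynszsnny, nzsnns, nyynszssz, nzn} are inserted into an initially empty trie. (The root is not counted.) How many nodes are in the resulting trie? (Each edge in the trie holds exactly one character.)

64

Count nodes per top-level branch (shared prefixes stored once):
  'n'-branch (nysnzyn, nyynszs, nyynszsnny, nyynszssz, nyynyy, nyzszyy, nyzynsssyn, nyzynsys, nzn, nznsnsyzzz, nzsn, nzsnns, nzszys, nzszysyznn, nzzzyn): 57 nodes
  'z'-branch (zzznnsz): 7 nodes
Sum: 64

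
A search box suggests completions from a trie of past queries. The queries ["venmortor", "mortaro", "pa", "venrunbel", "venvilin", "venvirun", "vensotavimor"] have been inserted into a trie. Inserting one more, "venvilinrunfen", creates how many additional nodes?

Walking "venvilinrunfen" from the root, the first 8 characters ("venvilin") follow existing edges; "r" is the first miss.
Each of the 6 remaining characters creates one node.

6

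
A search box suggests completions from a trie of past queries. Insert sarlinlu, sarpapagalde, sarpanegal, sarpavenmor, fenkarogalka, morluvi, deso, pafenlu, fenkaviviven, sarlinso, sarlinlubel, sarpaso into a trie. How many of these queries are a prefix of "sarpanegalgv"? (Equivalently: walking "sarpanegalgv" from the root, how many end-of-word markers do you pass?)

Check each prefix of "sarpanegalgv" against the stored set — each match is an end-marker on the path.
Prefixes of the query that are stored words: "sarpanegal"
Count: 1

1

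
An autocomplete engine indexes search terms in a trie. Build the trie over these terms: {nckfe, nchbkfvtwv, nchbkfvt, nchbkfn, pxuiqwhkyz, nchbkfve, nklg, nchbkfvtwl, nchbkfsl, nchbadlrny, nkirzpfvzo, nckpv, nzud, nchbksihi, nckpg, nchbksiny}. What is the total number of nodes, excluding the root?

57

Insert word by word; a character creates a node only if that edge doesn't already exist:
  "nckfe" → 5 new (n, c, k, f, e)
  "nchbkfvtwv" → prefix "nc" already present; 8 new (h, b, k, f, v, t, w, v)
  "nchbkfvt" → prefix "nchbkfvt" already present; 0 new (none)
  "nchbkfn" → prefix "nchbkf" already present; 1 new (n)
  "pxuiqwhkyz" → 10 new (p, x, u, i, q, w, h, k, y, z)
  "nchbkfve" → prefix "nchbkfv" already present; 1 new (e)
  "nklg" → prefix "n" already present; 3 new (k, l, g)
  "nchbkfvtwl" → prefix "nchbkfvtw" already present; 1 new (l)
  "nchbkfsl" → prefix "nchbkf" already present; 2 new (s, l)
  "nchbadlrny" → prefix "nchb" already present; 6 new (a, d, l, r, n, y)
  "nkirzpfvzo" → prefix "nk" already present; 8 new (i, r, z, p, f, v, z, o)
  "nckpv" → prefix "nck" already present; 2 new (p, v)
  "nzud" → prefix "n" already present; 3 new (z, u, d)
  "nchbksihi" → prefix "nchbk" already present; 4 new (s, i, h, i)
  "nckpg" → prefix "nckp" already present; 1 new (g)
  "nchbksiny" → prefix "nchbksi" already present; 2 new (n, y)
Total nodes = 5 + 8 + 0 + 1 + 10 + 1 + 3 + 1 + 2 + 6 + 8 + 2 + 3 + 4 + 1 + 2 = 57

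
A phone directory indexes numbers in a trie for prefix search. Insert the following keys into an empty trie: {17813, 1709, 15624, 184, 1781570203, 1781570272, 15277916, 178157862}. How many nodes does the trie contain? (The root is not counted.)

Trace insertions, counting only characters that open a new branch:
  "17813" → 5 new (1, 7, 8, 1, 3)
  "1709" → prefix "17" already present; 2 new (0, 9)
  "15624" → prefix "1" already present; 4 new (5, 6, 2, 4)
  "184" → prefix "1" already present; 2 new (8, 4)
  "1781570203" → prefix "1781" already present; 6 new (5, 7, 0, 2, 0, 3)
  "1781570272" → prefix "17815702" already present; 2 new (7, 2)
  "15277916" → prefix "15" already present; 6 new (2, 7, 7, 9, 1, 6)
  "178157862" → prefix "178157" already present; 3 new (8, 6, 2)
Total nodes = 5 + 2 + 4 + 2 + 6 + 2 + 6 + 3 = 30

30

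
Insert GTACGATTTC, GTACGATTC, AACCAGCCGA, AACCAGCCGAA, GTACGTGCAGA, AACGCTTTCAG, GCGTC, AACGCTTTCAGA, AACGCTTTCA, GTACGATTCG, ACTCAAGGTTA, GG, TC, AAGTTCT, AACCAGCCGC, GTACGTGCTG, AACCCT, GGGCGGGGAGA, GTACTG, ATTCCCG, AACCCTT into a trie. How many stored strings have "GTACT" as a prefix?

1

Walk to "GTACT"; the words in its subtree are exactly those with that prefix.
Matches: "GTACTG"
Count: 1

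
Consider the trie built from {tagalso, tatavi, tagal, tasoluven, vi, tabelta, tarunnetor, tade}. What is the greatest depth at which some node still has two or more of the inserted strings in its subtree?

5

Equivalently: take the maximum, over all pairs, of their longest common prefix length.
e.g. "tagal" and "tagalso" share the prefix "tagal" of length 5; no pair shares a longer one.
Longest shared-prefix length: 5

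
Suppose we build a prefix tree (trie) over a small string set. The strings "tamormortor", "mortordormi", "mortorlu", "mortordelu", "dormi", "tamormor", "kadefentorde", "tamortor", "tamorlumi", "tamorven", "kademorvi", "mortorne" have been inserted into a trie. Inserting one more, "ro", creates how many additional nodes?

2

Nothing in the trie begins with "r"; the whole of "ro" is new.
2 − 0 = 2 new nodes.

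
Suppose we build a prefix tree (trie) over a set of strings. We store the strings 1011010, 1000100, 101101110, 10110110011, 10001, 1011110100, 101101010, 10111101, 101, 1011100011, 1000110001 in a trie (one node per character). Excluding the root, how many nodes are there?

Trie structure (* marks end of a word):
(root)
└─ 1
   └─ 0
      ├─ 0
      │  └─ 0
      │     └─ 1 *
      │        ├─ 0
      │        │  └─ 0 *
      │        └─ 1
      │           └─ 0
      │              └─ 0
      │                 └─ 0
      │                    └─ 1 *
      └─ 1 *
         └─ 1
            ├─ 0
            │  └─ 1
            │     ├─ 0 *
            │     │  └─ 1
            │     │     └─ 0 *
            │     └─ 1
            │        ├─ 0
            │        │  └─ 0
            │        │     └─ 1
            │        │        └─ 1 *
            │        └─ 1
            │           └─ 0 *
            └─ 1
               ├─ 0
               │  └─ 0
               │     └─ 0
               │        └─ 1
               │           └─ 1 *
               └─ 1
                  └─ 0
                     └─ 1 *
                        └─ 0
                           └─ 0 *
Counting every labelled node above: 37.

37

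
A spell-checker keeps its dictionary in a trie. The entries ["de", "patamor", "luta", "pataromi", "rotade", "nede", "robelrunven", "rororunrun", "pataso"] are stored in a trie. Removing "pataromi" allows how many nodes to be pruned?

Walk "pataromi" from the leaf back toward the root, removing each node that no remaining word uses.
The suffix "romi" (4 nodes) is used only by "pataromi"; the node for "pata" still has the child "m", so pruning stops there.
Nodes removed: 4

4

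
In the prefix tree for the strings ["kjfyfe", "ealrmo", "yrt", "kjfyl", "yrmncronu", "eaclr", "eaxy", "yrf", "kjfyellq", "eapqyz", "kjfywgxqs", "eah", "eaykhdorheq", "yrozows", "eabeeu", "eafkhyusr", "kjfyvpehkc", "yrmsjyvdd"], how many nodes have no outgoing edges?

18

Leaves are exactly the stored words that no other stored word extends.
Those words: "eabeeu", "eaclr", "eafkhyusr", "eah", "ealrmo", "eapqyz", "eaxy", "eaykhdorheq", "kjfyellq", "kjfyfe", "kjfyl", "kjfyvpehkc", "kjfywgxqs", "yrf", "yrmncronu", "yrmsjyvdd", "yrozows", "yrt"
Leaf count: 18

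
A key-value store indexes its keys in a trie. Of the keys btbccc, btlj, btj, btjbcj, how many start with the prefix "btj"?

Traverse to the node for "btj", then collect every word in that subtree.
Words under "btj": btj, btjbcj
Count: 2

2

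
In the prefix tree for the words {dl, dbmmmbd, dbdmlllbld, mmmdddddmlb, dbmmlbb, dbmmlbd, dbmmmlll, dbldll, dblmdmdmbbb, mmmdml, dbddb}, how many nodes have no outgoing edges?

A leaf is a node with no children — equivalently, the end of a word that is not a proper prefix of any other stored word.
Those words: "dbddb", "dbdmlllbld", "dbldll", "dblmdmdmbbb", "dbmmlbb", "dbmmlbd", "dbmmmbd", "dbmmmlll", "dl", "mmmdddddmlb", "mmmdml"
Leaf count: 11

11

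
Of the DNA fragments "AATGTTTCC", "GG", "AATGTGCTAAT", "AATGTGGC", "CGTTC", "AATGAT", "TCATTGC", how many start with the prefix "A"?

Walk to "A"; the words in its subtree are exactly those with that prefix.
Matches: "AATGAT", "AATGTGCTAAT", "AATGTGGC", "AATGTTTCC"
Count: 4

4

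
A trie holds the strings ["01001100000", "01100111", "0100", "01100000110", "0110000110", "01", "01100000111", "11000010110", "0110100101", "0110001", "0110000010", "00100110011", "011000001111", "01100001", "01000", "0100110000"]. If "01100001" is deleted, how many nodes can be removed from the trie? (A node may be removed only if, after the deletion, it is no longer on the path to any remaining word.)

Walk "01100001" from the leaf back toward the root, removing each node that no remaining word uses.
Every node on "01100001" is still needed (e.g. by "0110000110"), so nothing is freed.
Nodes removed: 0

0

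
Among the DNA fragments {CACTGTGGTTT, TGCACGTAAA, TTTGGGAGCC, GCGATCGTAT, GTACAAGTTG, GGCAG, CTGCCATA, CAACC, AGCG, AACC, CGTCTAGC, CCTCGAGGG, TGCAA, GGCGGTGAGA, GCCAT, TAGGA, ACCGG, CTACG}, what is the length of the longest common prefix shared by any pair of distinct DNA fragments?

Look for the deepest trie node that still has at least two words in its subtree.
"TGCAA" and "TGCACGTAAA" agree on "TGCA" (4 characters) before diverging; nothing deeper is shared.
Longest shared-prefix length: 4

4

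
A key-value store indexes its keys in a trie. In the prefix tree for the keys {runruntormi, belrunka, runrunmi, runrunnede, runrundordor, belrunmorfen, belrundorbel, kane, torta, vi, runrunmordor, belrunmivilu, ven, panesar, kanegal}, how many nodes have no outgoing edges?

A leaf is a node with no children — equivalently, the end of a word that is not a proper prefix of any other stored word.
Those words: "belrundorbel", "belrunka", "belrunmivilu", "belrunmorfen", "kanegal", "panesar", "runrundordor", "runrunmi", "runrunmordor", "runrunnede", "runruntormi", "torta", "ven", "vi"
Leaf count: 14

14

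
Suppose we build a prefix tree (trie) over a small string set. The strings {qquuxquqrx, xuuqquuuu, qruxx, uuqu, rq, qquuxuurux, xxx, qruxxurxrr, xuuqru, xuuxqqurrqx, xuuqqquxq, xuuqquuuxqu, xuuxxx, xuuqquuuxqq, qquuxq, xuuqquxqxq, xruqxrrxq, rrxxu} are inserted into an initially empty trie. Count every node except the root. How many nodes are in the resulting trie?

77

Count nodes per top-level branch (shared prefixes stored once):
  'q'-branch (qquuxq, qquuxquqrx, qquuxuurux, qruxx, qruxxurxrr): 24 nodes
  'r'-branch (rq, rrxxu): 6 nodes
  'u'-branch (uuqu): 4 nodes
  'x'-branch (xruqxrrxq, xuuqqquxq, xuuqquuuu, xuuqquuuxqq, xuuqquuuxqu, xuuqquxqxq, xuuqru, xuuxqqurrqx, xuuxxx, xxx): 43 nodes
Sum: 77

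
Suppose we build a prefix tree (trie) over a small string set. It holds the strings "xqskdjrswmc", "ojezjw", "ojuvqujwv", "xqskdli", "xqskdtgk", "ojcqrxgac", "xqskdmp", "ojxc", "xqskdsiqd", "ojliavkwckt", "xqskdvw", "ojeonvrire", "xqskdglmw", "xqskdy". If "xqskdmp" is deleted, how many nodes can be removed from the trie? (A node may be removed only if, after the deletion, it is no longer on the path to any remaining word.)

Walk "xqskdmp" from the leaf back toward the root, removing each node that no remaining word uses.
The suffix "mp" (2 nodes) is used only by "xqskdmp"; the node for "xqskd" still has the child "j", so pruning stops there.
Nodes removed: 2

2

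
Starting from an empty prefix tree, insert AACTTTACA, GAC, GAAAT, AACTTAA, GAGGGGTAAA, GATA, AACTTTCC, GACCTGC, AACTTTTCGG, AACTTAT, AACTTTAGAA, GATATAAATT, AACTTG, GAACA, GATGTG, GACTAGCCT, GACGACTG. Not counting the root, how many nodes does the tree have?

64

Insert word by word; a character creates a node only if that edge doesn't already exist:
  "AACTTTACA" → 9 new (A, A, C, T, T, T, A, C, A)
  "GAC" → 3 new (G, A, C)
  "GAAAT" → prefix "GA" already present; 3 new (A, A, T)
  "AACTTAA" → prefix "AACTT" already present; 2 new (A, A)
  "GAGGGGTAAA" → prefix "GA" already present; 8 new (G, G, G, G, T, A, A, A)
  "GATA" → prefix "GA" already present; 2 new (T, A)
  "AACTTTCC" → prefix "AACTTT" already present; 2 new (C, C)
  "GACCTGC" → prefix "GAC" already present; 4 new (C, T, G, C)
  "AACTTTTCGG" → prefix "AACTTT" already present; 4 new (T, C, G, G)
  "AACTTAT" → prefix "AACTTA" already present; 1 new (T)
  "AACTTTAGAA" → prefix "AACTTTA" already present; 3 new (G, A, A)
  "GATATAAATT" → prefix "GATA" already present; 6 new (T, A, A, A, T, T)
  "AACTTG" → prefix "AACTT" already present; 1 new (G)
  "GAACA" → prefix "GAA" already present; 2 new (C, A)
  "GATGTG" → prefix "GAT" already present; 3 new (G, T, G)
  "GACTAGCCT" → prefix "GAC" already present; 6 new (T, A, G, C, C, T)
  "GACGACTG" → prefix "GAC" already present; 5 new (G, A, C, T, G)
Total nodes = 9 + 3 + 3 + 2 + 8 + 2 + 2 + 4 + 4 + 1 + 3 + 6 + 1 + 2 + 3 + 6 + 5 = 64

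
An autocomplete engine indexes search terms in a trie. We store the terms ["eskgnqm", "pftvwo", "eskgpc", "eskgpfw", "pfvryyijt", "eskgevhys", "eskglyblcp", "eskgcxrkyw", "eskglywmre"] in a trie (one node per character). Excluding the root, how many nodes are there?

45

For each word, the new-node count is its length minus the longest prefix already in the trie:
  "eskgnqm" → 7 new (e, s, k, g, n, q, m)
  "pftvwo" → 6 new (p, f, t, v, w, o)
  "eskgpc" → prefix "eskg" already present; 2 new (p, c)
  "eskgpfw" → prefix "eskgp" already present; 2 new (f, w)
  "pfvryyijt" → prefix "pf" already present; 7 new (v, r, y, y, i, j, t)
  "eskgevhys" → prefix "eskg" already present; 5 new (e, v, h, y, s)
  "eskglyblcp" → prefix "eskg" already present; 6 new (l, y, b, l, c, p)
  "eskgcxrkyw" → prefix "eskg" already present; 6 new (c, x, r, k, y, w)
  "eskglywmre" → prefix "eskgly" already present; 4 new (w, m, r, e)
Total nodes = 7 + 6 + 2 + 2 + 7 + 5 + 6 + 6 + 4 = 45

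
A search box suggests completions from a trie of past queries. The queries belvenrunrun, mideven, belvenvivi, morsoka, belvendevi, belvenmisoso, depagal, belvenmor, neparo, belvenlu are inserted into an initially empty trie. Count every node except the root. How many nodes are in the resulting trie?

56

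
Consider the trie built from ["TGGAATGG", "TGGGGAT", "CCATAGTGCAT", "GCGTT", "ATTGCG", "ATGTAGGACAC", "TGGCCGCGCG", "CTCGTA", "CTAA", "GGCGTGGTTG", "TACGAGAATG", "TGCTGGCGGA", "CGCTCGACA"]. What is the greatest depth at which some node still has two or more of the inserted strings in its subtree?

3

Equivalently: take the maximum, over all pairs, of their longest common prefix length.
e.g. "TGGAATGG" and "TGGCCGCGCG" share the prefix "TGG" of length 3; no pair shares a longer one.
Longest shared-prefix length: 3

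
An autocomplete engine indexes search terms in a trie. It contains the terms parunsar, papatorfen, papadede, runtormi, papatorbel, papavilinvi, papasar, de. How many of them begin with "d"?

1

Filter for entries beginning with "d":
Matches: "de"
Count: 1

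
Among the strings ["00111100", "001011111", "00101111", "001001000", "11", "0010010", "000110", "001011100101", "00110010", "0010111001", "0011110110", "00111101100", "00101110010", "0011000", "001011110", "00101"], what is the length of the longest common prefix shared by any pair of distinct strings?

11

Look for the deepest trie node that still has at least two words in its subtree.
e.g. "00101110010" and "001011100101" share the prefix "00101110010" of length 11; no pair shares a longer one.
Longest shared-prefix length: 11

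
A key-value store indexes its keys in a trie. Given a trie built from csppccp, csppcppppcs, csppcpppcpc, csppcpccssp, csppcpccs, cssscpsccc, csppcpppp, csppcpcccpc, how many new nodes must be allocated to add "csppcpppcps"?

1

The longest prefix of "csppcpppcps" already in the trie is "csppcpppcp" (length 10).
So 11 − 10 = 1 new nodes.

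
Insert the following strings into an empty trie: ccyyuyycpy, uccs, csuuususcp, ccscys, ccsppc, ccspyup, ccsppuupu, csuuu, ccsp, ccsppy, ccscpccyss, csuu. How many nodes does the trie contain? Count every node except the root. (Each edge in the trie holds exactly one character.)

Count nodes per top-level branch (shared prefixes stored once):
  'c'-branch (ccscpccyss, ccscys, ccsp, ccsppc, ccsppuupu, ccsppy, ccspyup, ccyyuyycpy, csuu, csuuu, csuuususcp): 40 nodes
  'u'-branch (uccs): 4 nodes
Sum: 44

44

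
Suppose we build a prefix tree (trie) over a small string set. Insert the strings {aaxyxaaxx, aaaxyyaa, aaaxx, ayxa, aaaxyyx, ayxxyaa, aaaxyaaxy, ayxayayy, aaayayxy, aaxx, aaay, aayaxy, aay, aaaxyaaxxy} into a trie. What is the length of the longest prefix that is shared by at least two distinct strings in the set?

Look for the deepest trie node that still has at least two words in its subtree.
e.g. "aaaxyaaxxy" and "aaaxyaaxy" share the prefix "aaaxyaax" of length 8; no pair shares a longer one.
Longest shared-prefix length: 8

8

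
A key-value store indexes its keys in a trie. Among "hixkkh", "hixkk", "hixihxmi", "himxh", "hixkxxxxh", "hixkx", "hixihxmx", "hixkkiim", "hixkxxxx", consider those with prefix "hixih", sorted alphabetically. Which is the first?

DFS of the "hixih" subtree visits, in order: "hixihxmi", "hixihxmx"
The 1st is hixihxmi.

hixihxmi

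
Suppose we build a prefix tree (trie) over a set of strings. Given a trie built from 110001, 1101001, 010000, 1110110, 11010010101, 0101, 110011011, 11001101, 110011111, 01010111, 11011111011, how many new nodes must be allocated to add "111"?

0

Every character of "111" already lies on an existing path (it is a prefix of some stored word).
No new nodes are needed: 0.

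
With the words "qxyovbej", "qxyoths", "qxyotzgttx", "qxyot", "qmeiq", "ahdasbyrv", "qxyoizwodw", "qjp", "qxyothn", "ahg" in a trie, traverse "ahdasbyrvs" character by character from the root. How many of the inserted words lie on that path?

Traverse "ahdasbyrvs" character by character; count nodes along the way that are marked as word ends.
Prefixes of the query that are stored words: "ahdasbyrv"
Count: 1

1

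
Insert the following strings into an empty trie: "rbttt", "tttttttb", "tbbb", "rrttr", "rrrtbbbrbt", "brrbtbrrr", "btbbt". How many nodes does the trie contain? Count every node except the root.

Insert word by word; a character creates a node only if that edge doesn't already exist:
  "rbttt" → 5 new (r, b, t, t, t)
  "tttttttb" → 8 new (t, t, t, t, t, t, t, b)
  "tbbb" → prefix "t" already present; 3 new (b, b, b)
  "rrttr" → prefix "r" already present; 4 new (r, t, t, r)
  "rrrtbbbrbt" → prefix "rr" already present; 8 new (r, t, b, b, b, r, b, t)
  "brrbtbrrr" → 9 new (b, r, r, b, t, b, r, r, r)
  "btbbt" → prefix "b" already present; 4 new (t, b, b, t)
Total nodes = 5 + 8 + 3 + 4 + 8 + 9 + 4 = 41

41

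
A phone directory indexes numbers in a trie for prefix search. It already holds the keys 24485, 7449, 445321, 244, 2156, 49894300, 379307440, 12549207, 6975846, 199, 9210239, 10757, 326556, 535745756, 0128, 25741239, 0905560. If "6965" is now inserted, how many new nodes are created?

Walking "6965" from the root, the first 2 characters ("69") follow existing edges; "6" is the first miss.
Each of the 2 remaining characters creates one node.

2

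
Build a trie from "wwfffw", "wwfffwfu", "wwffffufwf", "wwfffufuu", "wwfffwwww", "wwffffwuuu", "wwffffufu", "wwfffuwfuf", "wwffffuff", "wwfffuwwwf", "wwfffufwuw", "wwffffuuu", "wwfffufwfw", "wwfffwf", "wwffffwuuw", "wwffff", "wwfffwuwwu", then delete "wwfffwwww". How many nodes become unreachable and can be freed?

3

A node on "wwfffwwww"'s path can go only if nothing else ends at it or branches off below it.
The suffix "www" (3 nodes) is used only by "wwfffwwww"; the node for "wwfffw" still has the child "f", so pruning stops there.
Nodes removed: 3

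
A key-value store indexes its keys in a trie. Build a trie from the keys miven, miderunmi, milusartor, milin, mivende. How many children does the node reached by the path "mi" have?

3

Follow the path "mi" to its node, then look at its outgoing edges.
Distinct next characters after "mi": d, l, v.
That node has 3 child edges.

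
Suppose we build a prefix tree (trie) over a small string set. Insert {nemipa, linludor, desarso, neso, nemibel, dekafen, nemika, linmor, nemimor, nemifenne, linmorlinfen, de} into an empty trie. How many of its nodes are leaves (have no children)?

Leaves are exactly the stored words that no other stored word extends.
Those words: "dekafen", "desarso", "linludor", "linmorlinfen", "nemibel", "nemifenne", "nemika", "nemimor", "nemipa", "neso"
Leaf count: 10

10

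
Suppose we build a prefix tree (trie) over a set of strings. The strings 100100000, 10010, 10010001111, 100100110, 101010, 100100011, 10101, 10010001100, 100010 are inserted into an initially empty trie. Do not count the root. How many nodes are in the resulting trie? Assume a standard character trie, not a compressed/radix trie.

25

Trie structure (* marks end of a word):
(root)
└─ 1
   └─ 0
      ├─ 0
      │  ├─ 0
      │  │  └─ 1
      │  │     └─ 0 *
      │  └─ 1
      │     └─ 0 *
      │        └─ 0
      │           ├─ 0
      │           │  ├─ 0
      │           │  │  └─ 0 *
      │           │  └─ 1
      │           │     └─ 1 *
      │           │        ├─ 0
      │           │        │  └─ 0 *
      │           │        └─ 1
      │           │           └─ 1 *
      │           └─ 1
      │              └─ 1
      │                 └─ 0 *
      └─ 1
         └─ 0
            └─ 1 *
               └─ 0 *
Counting every labelled node above: 25.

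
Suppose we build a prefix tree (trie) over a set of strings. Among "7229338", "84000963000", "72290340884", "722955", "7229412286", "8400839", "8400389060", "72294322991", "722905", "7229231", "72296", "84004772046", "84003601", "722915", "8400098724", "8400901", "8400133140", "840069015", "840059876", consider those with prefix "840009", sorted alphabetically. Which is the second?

8400098724

DFS of the "840009" subtree visits, in order: "84000963000", "8400098724"
Position 2: 8400098724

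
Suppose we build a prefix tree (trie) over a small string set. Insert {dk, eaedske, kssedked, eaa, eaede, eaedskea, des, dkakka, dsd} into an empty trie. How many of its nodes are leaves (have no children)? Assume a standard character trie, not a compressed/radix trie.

7

A leaf is a node with no children — equivalently, the end of a word that is not a proper prefix of any other stored word.
Those words: "des", "dkakka", "dsd", "eaa", "eaede", "eaedskea", "kssedked"
Leaf count: 7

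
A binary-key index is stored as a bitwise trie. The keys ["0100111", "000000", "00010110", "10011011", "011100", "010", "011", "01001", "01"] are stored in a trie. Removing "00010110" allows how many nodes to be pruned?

After clearing the end-marker at "00010110", prune upward until reaching a node still needed by another word.
The suffix "10110" (5 nodes) is used only by "00010110"; the node for "000" still has the child "0", so pruning stops there.
Nodes removed: 5

5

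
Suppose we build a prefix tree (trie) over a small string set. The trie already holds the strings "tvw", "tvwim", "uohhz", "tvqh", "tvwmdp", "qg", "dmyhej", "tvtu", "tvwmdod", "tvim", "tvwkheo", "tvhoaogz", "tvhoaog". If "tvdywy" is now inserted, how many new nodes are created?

Walking "tvdywy" from the root, the first 2 characters ("tv") follow existing edges; "d" is the first miss.
So 6 − 2 = 4 new nodes.

4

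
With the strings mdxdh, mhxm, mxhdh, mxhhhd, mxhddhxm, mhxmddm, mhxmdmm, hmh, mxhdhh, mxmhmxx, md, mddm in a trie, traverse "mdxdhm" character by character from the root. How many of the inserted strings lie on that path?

2

Walk "mdxdhm" from the root; an end-of-word marker is hit whenever a stored word is a prefix of "mdxdhm".
Prefixes of the query that are stored words: "md", "mdxdh"
Count: 2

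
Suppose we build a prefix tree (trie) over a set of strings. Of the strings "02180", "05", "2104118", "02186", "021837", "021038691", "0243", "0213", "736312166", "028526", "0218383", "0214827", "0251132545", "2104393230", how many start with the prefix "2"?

Filter for entries beginning with "2":
Matches: "2104118", "2104393230"
Count: 2

2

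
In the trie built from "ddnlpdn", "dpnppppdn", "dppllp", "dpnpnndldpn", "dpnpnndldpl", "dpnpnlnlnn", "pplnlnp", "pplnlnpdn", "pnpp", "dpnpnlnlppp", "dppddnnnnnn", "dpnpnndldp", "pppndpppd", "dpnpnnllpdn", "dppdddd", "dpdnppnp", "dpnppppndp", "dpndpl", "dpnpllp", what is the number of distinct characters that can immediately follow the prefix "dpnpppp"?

The children of the "dpnpppp" node are the distinct next characters among strings starting with "dpnpppp".
Characters that immediately follow "dpnpppp" among the stored strings: {d, n}.
That node has 2 child edges.

2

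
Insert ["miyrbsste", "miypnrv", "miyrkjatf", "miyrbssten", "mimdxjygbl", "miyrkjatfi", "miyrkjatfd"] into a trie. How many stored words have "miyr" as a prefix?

Filter for entries beginning with "miyr":
Matches: "miyrbsste", "miyrbssten", "miyrkjatf", "miyrkjatfd", "miyrkjatfi"
Count: 5

5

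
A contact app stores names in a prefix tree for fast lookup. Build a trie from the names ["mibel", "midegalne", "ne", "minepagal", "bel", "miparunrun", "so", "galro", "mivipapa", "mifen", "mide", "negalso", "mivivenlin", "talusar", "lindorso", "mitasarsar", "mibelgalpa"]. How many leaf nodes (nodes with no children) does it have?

14

Leaves are exactly the stored words that no other stored word extends.
Those words: "bel", "galro", "lindorso", "mibelgalpa", "midegalne", "mifen", "minepagal", "miparunrun", "mitasarsar", "mivipapa", "mivivenlin", "negalso", "so", "talusar"
Leaf count: 14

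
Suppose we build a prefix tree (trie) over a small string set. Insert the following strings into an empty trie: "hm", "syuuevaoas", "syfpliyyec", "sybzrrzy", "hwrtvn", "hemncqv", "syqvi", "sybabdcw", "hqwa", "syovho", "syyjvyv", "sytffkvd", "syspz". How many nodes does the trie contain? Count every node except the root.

Count nodes per top-level branch (shared prefixes stored once):
  'h'-branch (hemncqv, hm, hqwa, hwrtvn): 16 nodes
  's'-branch (sybabdcw, sybzrrzy, syfpliyyec, syovho, syqvi, syspz, sytffkvd, syuuevaoas, syyjvyv): 50 nodes
Sum: 66

66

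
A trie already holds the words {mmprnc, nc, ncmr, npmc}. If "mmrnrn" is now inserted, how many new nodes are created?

4

"mm" is already a path in the trie; the remaining "rnrn" must be added.
Each of the 4 remaining characters creates one node.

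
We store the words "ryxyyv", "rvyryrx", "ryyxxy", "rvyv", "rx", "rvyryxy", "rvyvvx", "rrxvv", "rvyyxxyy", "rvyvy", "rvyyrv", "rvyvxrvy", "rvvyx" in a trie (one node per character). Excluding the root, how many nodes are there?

Trace insertions, counting only characters that open a new branch:
  "ryxyyv" → 6 new (r, y, x, y, y, v)
  "rvyryrx" → prefix "r" already present; 6 new (v, y, r, y, r, x)
  "ryyxxy" → prefix "ry" already present; 4 new (y, x, x, y)
  "rvyv" → prefix "rvy" already present; 1 new (v)
  "rx" → prefix "r" already present; 1 new (x)
  "rvyryxy" → prefix "rvyry" already present; 2 new (x, y)
  "rvyvvx" → prefix "rvyv" already present; 2 new (v, x)
  "rrxvv" → prefix "r" already present; 4 new (r, x, v, v)
  "rvyyxxyy" → prefix "rvy" already present; 5 new (y, x, x, y, y)
  "rvyvy" → prefix "rvyv" already present; 1 new (y)
  "rvyyrv" → prefix "rvyy" already present; 2 new (r, v)
  "rvyvxrvy" → prefix "rvyv" already present; 4 new (x, r, v, y)
  "rvvyx" → prefix "rv" already present; 3 new (v, y, x)
Total nodes = 6 + 6 + 4 + 1 + 1 + 2 + 2 + 4 + 5 + 1 + 2 + 4 + 3 = 41

41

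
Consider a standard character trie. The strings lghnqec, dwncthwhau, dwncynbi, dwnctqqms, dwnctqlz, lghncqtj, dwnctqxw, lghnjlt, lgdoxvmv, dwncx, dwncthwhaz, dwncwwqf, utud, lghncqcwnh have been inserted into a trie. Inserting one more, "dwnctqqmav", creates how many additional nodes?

"dwnctqqm" is already a path in the trie; the remaining "av" must be added.
So 10 − 8 = 2 new nodes.

2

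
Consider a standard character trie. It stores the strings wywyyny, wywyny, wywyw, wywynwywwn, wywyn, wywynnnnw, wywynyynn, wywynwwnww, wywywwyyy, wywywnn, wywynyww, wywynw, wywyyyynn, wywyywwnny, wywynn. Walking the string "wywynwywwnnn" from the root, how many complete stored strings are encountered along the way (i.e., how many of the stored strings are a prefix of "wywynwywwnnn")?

3

Traverse "wywynwywwnnn" character by character; count nodes along the way that are marked as word ends.
Prefixes of the query that are stored words: "wywyn", "wywynw", "wywynwywwn"
Count: 3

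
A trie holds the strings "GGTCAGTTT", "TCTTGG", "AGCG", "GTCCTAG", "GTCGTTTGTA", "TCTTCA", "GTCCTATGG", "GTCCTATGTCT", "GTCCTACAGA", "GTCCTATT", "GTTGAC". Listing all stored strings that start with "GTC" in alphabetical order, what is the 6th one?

GTCGTTTGTA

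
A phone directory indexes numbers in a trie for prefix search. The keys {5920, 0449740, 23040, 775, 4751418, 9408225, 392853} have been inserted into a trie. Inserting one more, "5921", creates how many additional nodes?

The longest prefix of "5921" already in the trie is "592" (length 3).
So 4 − 3 = 1 new nodes.

1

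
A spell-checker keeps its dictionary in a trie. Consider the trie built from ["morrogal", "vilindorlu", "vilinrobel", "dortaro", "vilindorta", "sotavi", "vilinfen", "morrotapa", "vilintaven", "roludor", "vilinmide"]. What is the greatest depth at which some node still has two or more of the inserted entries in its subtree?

8

Look for the deepest trie node that still has at least two words in its subtree.
"vilindorlu" and "vilindorta" agree on "vilindor" (8 characters) before diverging; nothing deeper is shared.
Longest shared-prefix length: 8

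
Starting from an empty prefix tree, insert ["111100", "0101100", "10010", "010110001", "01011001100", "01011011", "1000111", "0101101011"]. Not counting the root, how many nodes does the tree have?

Trie structure (* marks end of a word):
(root)
├─ 0
│  └─ 1
│     └─ 0
│        └─ 1
│           └─ 1
│              └─ 0
│                 ├─ 0 *
│                 │  ├─ 0
│                 │  │  └─ 1 *
│                 │  └─ 1
│                 │     └─ 1
│                 │        └─ 0
│                 │           └─ 0 *
│                 └─ 1
│                    ├─ 0
│                    │  └─ 1
│                    │     └─ 1 *
│                    └─ 1 *
└─ 1
   ├─ 0
   │  └─ 0
   │     ├─ 0
   │     │  └─ 1
   │     │     └─ 1
   │     │        └─ 1 *
   │     └─ 1
   │        └─ 0 *
   └─ 1
      └─ 1
         └─ 1
            └─ 0
               └─ 0 *
Counting every labelled node above: 32.

32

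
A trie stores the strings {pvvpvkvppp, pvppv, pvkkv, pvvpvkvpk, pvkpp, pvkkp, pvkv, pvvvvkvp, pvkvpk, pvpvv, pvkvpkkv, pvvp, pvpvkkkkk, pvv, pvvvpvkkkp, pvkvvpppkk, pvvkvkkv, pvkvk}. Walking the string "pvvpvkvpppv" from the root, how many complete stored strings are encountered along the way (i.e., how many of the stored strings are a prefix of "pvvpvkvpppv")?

3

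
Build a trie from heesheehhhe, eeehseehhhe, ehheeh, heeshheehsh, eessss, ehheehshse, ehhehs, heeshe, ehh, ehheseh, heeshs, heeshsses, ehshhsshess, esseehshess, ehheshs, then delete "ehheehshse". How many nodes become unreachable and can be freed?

A node on "ehheehshse"'s path can go only if nothing else ends at it or branches off below it.
The suffix "shse" (4 nodes) is used only by "ehheehshse"; "ehheeh" is itself a stored word, so pruning stops there.
Nodes removed: 4

4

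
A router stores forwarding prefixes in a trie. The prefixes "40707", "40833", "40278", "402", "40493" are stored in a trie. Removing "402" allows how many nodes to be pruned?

Walk "402" from the leaf back toward the root, removing each node that no remaining word uses.
Every node on "402" is still needed (e.g. by "40278"), so nothing is freed.
Nodes removed: 0

0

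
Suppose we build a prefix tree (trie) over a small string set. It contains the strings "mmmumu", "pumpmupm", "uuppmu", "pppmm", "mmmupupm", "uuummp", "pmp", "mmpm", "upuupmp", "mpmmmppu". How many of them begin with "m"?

Traverse to the node for "m", then collect every word in that subtree.
Matches: "mmmumu", "mmmupupm", "mmpm", "mpmmmppu"
Count: 4

4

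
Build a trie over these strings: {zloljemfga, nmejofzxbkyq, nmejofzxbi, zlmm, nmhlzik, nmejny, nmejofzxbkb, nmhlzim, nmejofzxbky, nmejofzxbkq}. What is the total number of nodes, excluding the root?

For each word, the new-node count is its length minus the longest prefix already in the trie:
  "zloljemfga" → 10 new (z, l, o, l, j, e, m, f, g, a)
  "nmejofzxbkyq" → 12 new (n, m, e, j, o, f, z, x, b, k, y, q)
  "nmejofzxbi" → prefix "nmejofzxb" already present; 1 new (i)
  "zlmm" → prefix "zl" already present; 2 new (m, m)
  "nmhlzik" → prefix "nm" already present; 5 new (h, l, z, i, k)
  "nmejny" → prefix "nmej" already present; 2 new (n, y)
  "nmejofzxbkb" → prefix "nmejofzxbk" already present; 1 new (b)
  "nmhlzim" → prefix "nmhlzi" already present; 1 new (m)
  "nmejofzxbky" → prefix "nmejofzxbky" already present; 0 new (none)
  "nmejofzxbkq" → prefix "nmejofzxbk" already present; 1 new (q)
Total nodes = 10 + 12 + 1 + 2 + 5 + 2 + 1 + 1 + 0 + 1 = 35

35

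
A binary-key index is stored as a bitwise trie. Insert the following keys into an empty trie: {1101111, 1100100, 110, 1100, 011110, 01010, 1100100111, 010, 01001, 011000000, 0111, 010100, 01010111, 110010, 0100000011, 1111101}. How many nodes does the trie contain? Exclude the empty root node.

Insert word by word; a character creates a node only if that edge doesn't already exist:
  "1101111" → 7 new (1, 1, 0, 1, 1, 1, 1)
  "1100100" → prefix "110" already present; 4 new (0, 1, 0, 0)
  "110" → prefix "110" already present; 0 new (none)
  "1100" → prefix "1100" already present; 0 new (none)
  "011110" → 6 new (0, 1, 1, 1, 1, 0)
  "01010" → prefix "01" already present; 3 new (0, 1, 0)
  "1100100111" → prefix "1100100" already present; 3 new (1, 1, 1)
  "010" → prefix "010" already present; 0 new (none)
  "01001" → prefix "010" already present; 2 new (0, 1)
  "011000000" → prefix "011" already present; 6 new (0, 0, 0, 0, 0, 0)
  "0111" → prefix "0111" already present; 0 new (none)
  "010100" → prefix "01010" already present; 1 new (0)
  "01010111" → prefix "01010" already present; 3 new (1, 1, 1)
  "110010" → prefix "110010" already present; 0 new (none)
  "0100000011" → prefix "0100" already present; 6 new (0, 0, 0, 0, 1, 1)
  "1111101" → prefix "11" already present; 5 new (1, 1, 1, 0, 1)
Total nodes = 7 + 4 + 0 + 0 + 6 + 3 + 3 + 0 + 2 + 6 + 0 + 1 + 3 + 0 + 6 + 5 = 46

46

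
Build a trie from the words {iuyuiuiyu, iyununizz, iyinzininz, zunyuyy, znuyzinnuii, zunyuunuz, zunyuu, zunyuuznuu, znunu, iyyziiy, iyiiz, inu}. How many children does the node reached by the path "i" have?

3

The children of the "i" node are the distinct next characters among strings starting with "i".
Characters that immediately follow "i" among the stored strings: {n, u, y}.
That node has 3 child edges.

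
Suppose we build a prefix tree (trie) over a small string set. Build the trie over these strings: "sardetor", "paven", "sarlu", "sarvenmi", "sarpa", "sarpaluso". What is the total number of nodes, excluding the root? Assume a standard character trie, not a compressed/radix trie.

26

Insert word by word; a character creates a node only if that edge doesn't already exist:
  "sardetor" → 8 new (s, a, r, d, e, t, o, r)
  "paven" → 5 new (p, a, v, e, n)
  "sarlu" → prefix "sar" already present; 2 new (l, u)
  "sarvenmi" → prefix "sar" already present; 5 new (v, e, n, m, i)
  "sarpa" → prefix "sar" already present; 2 new (p, a)
  "sarpaluso" → prefix "sarpa" already present; 4 new (l, u, s, o)
Total nodes = 8 + 5 + 2 + 5 + 2 + 4 = 26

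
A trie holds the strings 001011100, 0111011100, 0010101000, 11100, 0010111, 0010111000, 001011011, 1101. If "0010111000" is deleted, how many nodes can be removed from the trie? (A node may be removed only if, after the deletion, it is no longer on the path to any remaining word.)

1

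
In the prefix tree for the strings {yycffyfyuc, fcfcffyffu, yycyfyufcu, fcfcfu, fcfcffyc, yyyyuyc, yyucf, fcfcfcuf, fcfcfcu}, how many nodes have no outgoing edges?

A leaf is a node with no children — equivalently, the end of a word that is not a proper prefix of any other stored word.
Those words: "fcfcfcuf", "fcfcffyc", "fcfcffyffu", "fcfcfu", "yycffyfyuc", "yycyfyufcu", "yyucf", "yyyyuyc"
Leaf count: 8

8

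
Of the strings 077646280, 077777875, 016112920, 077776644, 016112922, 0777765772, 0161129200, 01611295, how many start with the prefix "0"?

Filter for entries beginning with "0":
Matches: "016112920", "0161129200", "016112922", "01611295", "077646280", "0777765772", "077776644", "077777875"
Count: 8

8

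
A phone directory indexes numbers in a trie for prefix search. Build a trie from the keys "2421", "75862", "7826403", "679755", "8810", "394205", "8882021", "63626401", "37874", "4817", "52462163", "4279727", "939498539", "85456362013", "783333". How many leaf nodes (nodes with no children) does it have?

15

A leaf is a node with no children — equivalently, the end of a word that is not a proper prefix of any other stored word.
Those words: "2421", "37874", "394205", "4279727", "4817", "52462163", "63626401", "679755", "75862", "7826403", "783333", "85456362013", "8810", "8882021", "939498539"
Leaf count: 15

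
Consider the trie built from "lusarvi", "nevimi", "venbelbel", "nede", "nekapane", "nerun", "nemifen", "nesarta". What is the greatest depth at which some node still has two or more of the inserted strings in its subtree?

Look for the deepest trie node that still has at least two words in its subtree.
e.g. "nede" and "nekapane" share the prefix "ne" of length 2; no pair shares a longer one.
Longest shared-prefix length: 2

2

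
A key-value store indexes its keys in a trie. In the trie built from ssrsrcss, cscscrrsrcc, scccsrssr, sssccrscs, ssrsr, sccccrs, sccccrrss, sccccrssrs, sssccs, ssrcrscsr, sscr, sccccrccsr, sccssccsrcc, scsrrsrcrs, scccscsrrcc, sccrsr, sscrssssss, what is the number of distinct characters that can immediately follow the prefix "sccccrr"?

1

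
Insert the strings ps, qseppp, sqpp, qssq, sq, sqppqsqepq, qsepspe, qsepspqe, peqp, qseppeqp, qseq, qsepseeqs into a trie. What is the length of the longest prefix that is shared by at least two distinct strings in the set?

6

The deepest shared node is where two words last agree before diverging.
e.g. "qsepspe" and "qsepspqe" share the prefix "qsepsp" of length 6; no pair shares a longer one.
Longest shared-prefix length: 6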